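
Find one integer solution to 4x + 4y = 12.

Step 1: Check solvability.
gcd(4, 4) = 4
Since 4 divides 12, solutions exist.

Step 2: Apply extended Euclidean algorithm to find gcd.
We find integers such that 4*x0 + 4*y0 = 4

Step 3: Scale the particular solution.
Multiply by 12/4 = 3:
x = 0, y = 3

Step 4: Verify.
4*(0) + 4*(3) = 12 = 12 ✓

x = 0, y = 3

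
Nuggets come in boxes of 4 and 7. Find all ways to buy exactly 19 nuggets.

We need non-negative integers (x, y) with 4x + 7y = 19.
For each x in 0..4, check if 19 - 4x is a non-negative multiple of 7.
x = 3: 7y = 7, y = 1 ✓

(3 boxes of 4, 1 boxes of 7)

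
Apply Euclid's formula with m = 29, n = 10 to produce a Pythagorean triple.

a = m² - n² = 29² - 10² = 841 - 100 = 741
b = 2mn = 2·29·10 = 580
c = m² + n² = 841 + 100 = 941
Verify: 741² + 580² = 549081 + 336400 = 885481 = 941² ✓

(741, 580, 941)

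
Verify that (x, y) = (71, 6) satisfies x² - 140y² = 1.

Compute x² = 71² = 5041
Compute 140y² = 140·6² = 140·36 = 5040
x² - 140y² = 5041 - 5040 = 1
Since this equals 1, (71, 6) is a solution.

Yes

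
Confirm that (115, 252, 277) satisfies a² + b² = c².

Compute a² + b² = 115² + 252² = 13225 + 63504 = 76729
Compute c² = 277² = 76729
Since 76729 = 76729, confirmed.

Yes, it is a Pythagorean triple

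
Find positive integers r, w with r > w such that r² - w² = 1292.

Factor: r² - w² = (r+w)(r-w) = 1292.
We need two factors of 1292 with the same parity.
Use r+w = 646 and r-w = 2 (product 646·2 = 1292).
Adding: 2r = 648, so r = 324.
Subtracting: 2w = 644, so w = 322.
Check: 324² - 322² = 104976 - 103684 = 1292 ✓

r = 324, w = 322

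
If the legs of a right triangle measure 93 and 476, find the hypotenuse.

c² = a² + b² = 93² + 476² = 8649 + 226576 = 235225
c = 485

485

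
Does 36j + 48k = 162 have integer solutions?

Step 1: Compute gcd(36, 48).
gcd(36, 48) = 12

Step 2: Check divisibility.
Does 12 divide 162? 162 = 12 x 13 + 6, so no.

By the theorem on linear Diophantine equations, 36j + 48k = 162 has integer solutions if and only if gcd(36, 48) divides 162. Since 12 does not divide 162, no solutions exist.

No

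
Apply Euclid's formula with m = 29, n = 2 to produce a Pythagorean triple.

a = m² - n² = 29² - 2² = 841 - 4 = 837
b = 2mn = 2·29·2 = 116
c = m² + n² = 841 + 4 = 845
Verify: 837² + 116² = 700569 + 13456 = 714025 = 845² ✓

(837, 116, 845)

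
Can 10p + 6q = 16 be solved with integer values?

Step 1: Compute gcd(10, 6).
gcd(10, 6) = 2

Step 2: Check divisibility.
Does 2 divide 16? 16 = 2 x 8, so yes.

By the theorem on linear Diophantine equations, 10p + 6q = 16 has integer solutions if and only if gcd(10, 6) divides 16. Since 2 | 16, solutions exist.

Yes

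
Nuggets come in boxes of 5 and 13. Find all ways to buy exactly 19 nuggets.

We need non-negative integers (x, y) with 5x + 13y = 19.
For each x in 0..3, check if 19 - 5x is a non-negative multiple of 13.
No x yields an integer y ≥ 0.

No solution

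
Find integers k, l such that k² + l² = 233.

We need to find integers k, l > 0 such that k² + l² = 233.
Trying k = 8: l² = 233 - 8² = 233 - 64 = 169
l = 13
Check: 8² + 13² = 64 + 169 = 233 ✓

233 = 8² + 13²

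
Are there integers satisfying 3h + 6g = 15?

Step 1: Compute gcd(3, 6).
gcd(3, 6) = 3

Step 2: Check divisibility.
Does 3 divide 15? 15 = 3 x 5, so yes.

By the theorem on linear Diophantine equations, 3h + 6g = 15 has integer solutions if and only if gcd(3, 6) divides 15. Since 3 | 15, solutions exist.

Yes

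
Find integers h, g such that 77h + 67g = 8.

Step 1: Check solvability.
gcd(77, 67) = 1
Since 1 divides 8, solutions exist.

Step 2: Apply extended Euclidean algorithm to find gcd.
We find integers such that 77*x0 + 67*y0 = 1

Step 3: Scale the particular solution.
Multiply by 8/1 = 8:
h = -160, g = 184

Step 4: Verify.
77*(-160) + 67*(184) = 8 = 8 ✓

h = -160, g = 184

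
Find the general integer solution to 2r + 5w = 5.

Step 1: Compute gcd(2, 5) = 1.
Since 1 divides 5, solutions exist.

Step 2: Find a particular solution using extended Euclidean algorithm.
We get r₀ = -10, w₀ = 5.
Check: 2*-10 + 5*5 = 5 = 5 ✓

Step 3: Write the general solution.
r = -10 + (5/1)t = -10 + 5t
w = 5 - (2/1)t = 5 - 2t
for any integer t.

r = -10 + 5t, w = 5 - 2t for integer t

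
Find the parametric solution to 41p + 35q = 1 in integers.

Step 1: Compute gcd(41, 35) = 1.
Since 1 divides 1, solutions exist.

Step 2: Find a particular solution using extended Euclidean algorithm.
We get p₀ = 6, q₀ = -7.
Check: 41*6 + 35*-7 = 1 = 1 ✓

Step 3: Write the general solution.
p = 6 + (35/1)t = 6 + 35t
q = -7 - (41/1)t = -7 - 41t
for any integer t.

p = 6 + 35t, q = -7 - 41t for integer t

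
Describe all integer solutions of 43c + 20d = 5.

Step 1: Compute gcd(43, 20) = 1.
Since 1 divides 5, solutions exist.

Step 2: Find a particular solution using extended Euclidean algorithm.
We get c₀ = 35, d₀ = -75.
Check: 43*35 + 20*-75 = 5 = 5 ✓

Step 3: Write the general solution.
c = 35 + (20/1)t = 35 + 20t
d = -75 - (43/1)t = -75 - 43t
for any integer t.

c = 35 + 20t, d = -75 - 43t for integer t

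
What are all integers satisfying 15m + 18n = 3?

Step 1: Compute gcd(15, 18) = 3.
Since 3 divides 3, solutions exist.

Step 2: Find a particular solution using extended Euclidean algorithm.
We get m₀ = -1, n₀ = 1.
Check: 15*-1 + 18*1 = 3 = 3 ✓

Step 3: Write the general solution.
m = -1 + (18/3)t = -1 + 6t
n = 1 - (15/3)t = 1 - 5t
for any integer t.

m = -1 + 6t, n = 1 - 5t for integer t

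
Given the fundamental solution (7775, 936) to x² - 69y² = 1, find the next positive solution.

Solutions to x² - Dy² = 1 are generated by powers of (x₀ + y₀√D).
The next solution satisfies x₁ + y₁√69 = (x₀ + y₀√69)², giving:
x₁ = x₀² + 69y₀² = 7775² + 69·936² = 60450625 + 60450624 = 120901249
y₁ = 2x₀y₀ = 2·7775·936 = 14554800

Verify: 120901249² - 69·14554800² = 14617112009760001 - 14617112009760000 = 1 ✓

x = 120901249, y = 14554800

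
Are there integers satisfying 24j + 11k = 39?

Step 1: Compute gcd(24, 11).
gcd(24, 11) = 1

Step 2: Check divisibility.
Does 1 divide 39? 39 = 1 x 39, so yes.

By the theorem on linear Diophantine equations, 24j + 11k = 39 has integer solutions if and only if gcd(24, 11) divides 39. Since 1 | 39, solutions exist.

Yes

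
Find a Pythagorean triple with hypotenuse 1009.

We need a² + b² = 1009² = 1018081.
Trying: 559² + 840² = 312481 + 705600 = 1018081 ✓

(559, 840, 1009)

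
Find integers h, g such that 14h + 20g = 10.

Step 1: Check solvability.
gcd(14, 20) = 2
Since 2 divides 10, solutions exist.

Step 2: Apply extended Euclidean algorithm to find gcd.
We find integers such that 14*x0 + 20*y0 = 2

Step 3: Scale the particular solution.
Multiply by 10/2 = 5:
h = 15, g = -10

Step 4: Verify.
14*(15) + 20*(-10) = 10 = 10 ✓

h = 15, g = -10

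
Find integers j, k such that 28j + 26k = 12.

Step 1: Check solvability.
gcd(28, 26) = 2
Since 2 divides 12, solutions exist.

Step 2: Apply extended Euclidean algorithm to find gcd.
We find integers such that 28*x0 + 26*y0 = 2

Step 3: Scale the particular solution.
Multiply by 12/2 = 6:
j = 6, k = -6

Step 4: Verify.
28*(6) + 26*(-6) = 12 = 12 ✓

j = 6, k = -6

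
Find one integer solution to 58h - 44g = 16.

Step 1: Check solvability.
gcd(58, 44) = 2
Since 2 divides 16, solutions exist.

Step 2: Apply extended Euclidean algorithm to find gcd.
We find integers such that 58*x0 + 44*y0 = 2

Step 3: Scale the particular solution.
Multiply by 16/2 = 8:
h = -24, g = -32

Step 4: Verify.
58*(-24) - 44*(-32) = 16 = 16 ✓

h = -24, g = -32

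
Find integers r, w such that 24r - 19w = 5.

Step 1: Check solvability.
gcd(24, 19) = 1
Since 1 divides 5, solutions exist.

Step 2: Apply extended Euclidean algorithm to find gcd.
We find integers such that 24*x0 + 19*y0 = 1

Step 3: Scale the particular solution.
Multiply by 5/1 = 5:
r = 20, w = 25

Step 4: Verify.
24*(20) - 19*(25) = 5 = 5 ✓

r = 20, w = 25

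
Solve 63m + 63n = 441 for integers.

Step 1: Check solvability.
gcd(63, 63) = 63
Since 63 divides 441, solutions exist.

Step 2: Apply extended Euclidean algorithm to find gcd.
We find integers such that 63*x0 + 63*y0 = 63

Step 3: Scale the particular solution.
Multiply by 441/63 = 7:
m = 0, n = 7

Step 4: Verify.
63*(0) + 63*(7) = 441 = 441 ✓

m = 0, n = 7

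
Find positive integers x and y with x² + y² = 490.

We need to find integers x, y > 0 such that x² + y² = 490.
Trying x = 7: y² = 490 - 7² = 490 - 49 = 441
y = 21
Check: 7² + 21² = 49 + 441 = 490 ✓

490 = 7² + 21²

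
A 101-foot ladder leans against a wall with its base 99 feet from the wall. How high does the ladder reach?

The ladder, wall, and ground form a right triangle with hypotenuse 101 and one leg 99.
By the Pythagorean theorem: h² = 101² - 99² = 10201 - 9801 = 400
h = √400 = 20 feet

20 feet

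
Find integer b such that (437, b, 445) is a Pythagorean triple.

b² = c² - a² = 445² - 437² = 198025 - 190969 = 7056
b = sqrt(7056) = 84

84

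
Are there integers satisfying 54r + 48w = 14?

Step 1: Compute gcd(54, 48).
gcd(54, 48) = 6

Step 2: Check divisibility.
Does 6 divide 14? 14 = 6 x 2 + 2, so no.

By the theorem on linear Diophantine equations, 54r + 48w = 14 has integer solutions if and only if gcd(54, 48) divides 14. Since 6 does not divide 14, no solutions exist.

No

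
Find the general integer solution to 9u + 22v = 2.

Step 1: Compute gcd(9, 22) = 1.
Since 1 divides 2, solutions exist.

Step 2: Find a particular solution using extended Euclidean algorithm.
We get u₀ = 10, v₀ = -4.
Check: 9*10 + 22*-4 = 2 = 2 ✓

Step 3: Write the general solution.
u = 10 + (22/1)t = 10 + 22t
v = -4 - (9/1)t = -4 - 9t
for any integer t.

u = 10 + 22t, v = -4 - 9t for integer t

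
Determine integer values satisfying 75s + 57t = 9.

Step 1: Check solvability.
gcd(75, 57) = 3
Since 3 divides 9, solutions exist.

Step 2: Apply extended Euclidean algorithm to find gcd.
We find integers such that 75*x0 + 57*y0 = 3

Step 3: Scale the particular solution.
Multiply by 9/3 = 3:
s = -9, t = 12

Step 4: Verify.
75*(-9) + 57*(12) = 9 = 9 ✓

s = -9, t = 12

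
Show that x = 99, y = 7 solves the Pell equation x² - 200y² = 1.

Compute x² = 99² = 9801
Compute 200y² = 200·7² = 200·49 = 9800
x² - 200y² = 9801 - 9800 = 1
Since this equals 1, (99, 7) is a solution.

Yes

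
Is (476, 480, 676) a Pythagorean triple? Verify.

Compute a² + b² = 476² + 480² = 226576 + 230400 = 456976
Compute c² = 676² = 456976
Since 456976 = 456976, confirmed.

Yes, it is a Pythagorean triple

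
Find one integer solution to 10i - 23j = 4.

Step 1: Check solvability.
gcd(10, 23) = 1
Since 1 divides 4, solutions exist.

Step 2: Apply extended Euclidean algorithm to find gcd.
We find integers such that 10*x0 + 23*y0 = 1

Step 3: Scale the particular solution.
Multiply by 4/1 = 4:
i = 28, j = 12

Step 4: Verify.
10*(28) - 23*(12) = 4 = 4 ✓

i = 28, j = 12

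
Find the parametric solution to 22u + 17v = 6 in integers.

Step 1: Compute gcd(22, 17) = 1.
Since 1 divides 6, solutions exist.

Step 2: Find a particular solution using extended Euclidean algorithm.
We get u₀ = 42, v₀ = -54.
Check: 22*42 + 17*-54 = 6 = 6 ✓

Step 3: Write the general solution.
u = 42 + (17/1)t = 42 + 17t
v = -54 - (22/1)t = -54 - 22t
for any integer t.

u = 42 + 17t, v = -54 - 22t for integer t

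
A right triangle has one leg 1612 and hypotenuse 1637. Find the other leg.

a² = c² - b² = 2679769 - 2598544 = 81225
a = 285

285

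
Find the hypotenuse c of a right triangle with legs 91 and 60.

c² = a² + b² = 91² + 60² = 8281 + 3600 = 11881
c = sqrt(11881) = 109

109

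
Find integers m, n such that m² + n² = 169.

We need to find integers m, n > 0 such that m² + n² = 169.
Trying m = 5: n² = 169 - 5² = 169 - 25 = 144
n = 12
Check: 5² + 12² = 25 + 144 = 169 ✓

169 = 5² + 12²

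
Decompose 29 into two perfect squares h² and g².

We need to find integers h, g > 0 such that h² + g² = 29.
Trying h = 2: g² = 29 - 2² = 29 - 4 = 25
g = 5
Check: 2² + 5² = 4 + 25 = 29 ✓

29 = 2² + 5²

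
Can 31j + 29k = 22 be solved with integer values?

Step 1: Compute gcd(31, 29).
gcd(31, 29) = 1

Step 2: Check divisibility.
Does 1 divide 22? 22 = 1 x 22, so yes.

By the theorem on linear Diophantine equations, 31j + 29k = 22 has integer solutions if and only if gcd(31, 29) divides 22. Since 1 | 22, solutions exist.

Yes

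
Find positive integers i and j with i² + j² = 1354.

We need to find integers i, j > 0 such that i² + j² = 1354.
Trying i = 25: j² = 1354 - 25² = 1354 - 625 = 729
j = 27
Check: 25² + 27² = 625 + 729 = 1354 ✓

1354 = 25² + 27²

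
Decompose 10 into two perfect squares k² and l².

We need to find integers k, l > 0 such that k² + l² = 10.
Trying k = 1: l² = 10 - 1² = 10 - 1 = 9
l = 3
Check: 1² + 3² = 1 + 9 = 10 ✓

10 = 1² + 3²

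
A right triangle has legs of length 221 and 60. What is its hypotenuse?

c² = a² + b² = 221² + 60² = 48841 + 3600 = 52441
c = 229

229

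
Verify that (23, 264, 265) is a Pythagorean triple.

Compute a² + b²:
23² + 264² = 529 + 69696 = 70225
Compute c²:
265² = 70225
Since 70225 = 70225, it is a Pythagorean triple.

Yes, it is a Pythagorean triple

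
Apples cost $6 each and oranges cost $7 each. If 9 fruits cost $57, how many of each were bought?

Let a = apples, o = oranges.
a + o = 9
6a + 7o = 57
Substitute o = 9 - a:
6a + 7(9 - a) = 57
(6 - 7)a = 57 - 63
-1a = -6
a = 6, o = 9 - 6 = 3

Apples: 6, Oranges: 3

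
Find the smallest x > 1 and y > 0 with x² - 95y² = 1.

We seek the smallest positive integers (x, y) with x² - 95y² = 1, i.e., x² = 95y² + 1.
Try successive y values:
y = 1: x² = 95·1² + 1 = 96, not a perfect square
y = 2: x² = 95·2² + 1 = 381, not a perfect square
y = 3: x² = 95·3² + 1 = 856, not a perfect square
... continuing the search (or via continued fractions) ...
y = 4: x² = 95·4² + 1 = 1521, x = 39 ✓

Verify: 39² - 95·4² = 1521 - 1520 = 1 ✓

x = 39, y = 4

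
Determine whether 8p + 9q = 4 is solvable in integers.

Step 1: Compute gcd(8, 9).
gcd(8, 9) = 1

Step 2: Check divisibility.
Does 1 divide 4? 4 = 1 x 4, so yes.

By the theorem on linear Diophantine equations, 8p + 9q = 4 has integer solutions if and only if gcd(8, 9) divides 4. Since 1 | 4, solutions exist.

Yes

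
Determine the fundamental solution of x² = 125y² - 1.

We need x² = 125y² - 1. Try successive y:
y = 1: x² = 125·1² - 1 = 124, not a perfect square
y = 2: x² = 125·2² - 1 = 499, not a perfect square
y = 3: x² = 125·3² - 1 = 1124, not a perfect square
...
y = 61: x² = 125·61² - 1 = 465124 = 682² ✓
Check: 682² - 125·61² = 465124 - 465125 = -1 ✓

x = 682, y = 61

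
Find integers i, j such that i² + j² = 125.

We need to find integers i, j > 0 such that i² + j² = 125.
Trying i = 2: j² = 125 - 2² = 125 - 4 = 121
j = 11
Check: 2² + 11² = 4 + 121 = 125 ✓

125 = 2² + 11²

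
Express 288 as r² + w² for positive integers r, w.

We need to find integers r, w > 0 such that r² + w² = 288.
Trying r = 12: w² = 288 - 12² = 288 - 144 = 144
w = 12
Check: 12² + 12² = 144 + 144 = 288 ✓

288 = 12² + 12²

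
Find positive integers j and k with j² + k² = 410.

We need to find integers j, k > 0 such that j² + k² = 410.
Trying j = 7: k² = 410 - 7² = 410 - 49 = 361
k = 19
Check: 7² + 19² = 49 + 361 = 410 ✓

410 = 7² + 19²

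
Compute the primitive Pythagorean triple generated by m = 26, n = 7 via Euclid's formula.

a = m² - n² = 26² - 7² = 676 - 49 = 627
b = 2mn = 2·26·7 = 364
c = m² + n² = 676 + 49 = 725
Verify: 627² + 364² = 393129 + 132496 = 525625 = 725² ✓

(627, 364, 725)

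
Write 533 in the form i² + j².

We need to find integers i, j > 0 such that i² + j² = 533.
Trying i = 2: j² = 533 - 2² = 533 - 4 = 529
j = 23
Check: 2² + 23² = 4 + 529 = 533 ✓

533 = 2² + 23²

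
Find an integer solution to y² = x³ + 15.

Try small integer x values and check whether x³ + 15 is a perfect square.
x = 1: x³ + 15 = 1³ + 15 = 1 + 15 = 16
Is 16 a perfect square? 4² = 16 ✓
So (x, y) = (1, 4) is a solution.

x = 1, y = 4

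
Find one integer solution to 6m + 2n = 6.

Step 1: Check solvability.
gcd(6, 2) = 2
Since 2 divides 6, solutions exist.

Step 2: Apply extended Euclidean algorithm to find gcd.
We find integers such that 6*x0 + 2*y0 = 2

Step 3: Scale the particular solution.
Multiply by 6/2 = 3:
m = 0, n = 3

Step 4: Verify.
6*(0) + 2*(3) = 6 = 6 ✓

m = 0, n = 3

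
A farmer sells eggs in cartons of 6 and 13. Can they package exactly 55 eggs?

We need non-negative a, b with 6a + 13b = 55.
gcd(6, 13) = 1 divides 55.
Try a = 7: 13b = 55 - 42 = 13, so b = 1.
One way: 7 cartons of 6 and 1 cartons of 13.

Yes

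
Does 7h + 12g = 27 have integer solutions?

Step 1: Compute gcd(7, 12).
gcd(7, 12) = 1

Step 2: Check divisibility.
Does 1 divide 27? 27 = 1 x 27, so yes.

By the theorem on linear Diophantine equations, 7h + 12g = 27 has integer solutions if and only if gcd(7, 12) divides 27. Since 1 | 27, solutions exist.

Yes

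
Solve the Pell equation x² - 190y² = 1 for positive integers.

We seek the smallest positive integers (x, y) with x² - 190y² = 1, i.e., x² = 190y² + 1.
Try successive y values:
y = 1: x² = 190·1² + 1 = 191, not a perfect square
y = 2: x² = 190·2² + 1 = 761, not a perfect square
y = 3: x² = 190·3² + 1 = 1711, not a perfect square
... continuing the search (or via continued fractions) ...
y = 3774: x² = 190·3774² + 1 = 2706184441, x = 52021 ✓

Verify: 52021² - 190·3774² = 2706184441 - 2706184440 = 1 ✓

x = 52021, y = 3774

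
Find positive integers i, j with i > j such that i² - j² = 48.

Factor: i² - j² = (i+j)(i-j) = 48.
We need two factors of 48 with the same parity.
Use i+j = 24 and i-j = 2 (product 24·2 = 48).
Adding: 2i = 26, so i = 13.
Subtracting: 2j = 22, so j = 11.
Check: 13² - 11² = 169 - 121 = 48 ✓

i = 13, j = 11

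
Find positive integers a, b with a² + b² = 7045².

We need a² + b² = 7045² = 49632025.
Trying: 795² + 7000² = 632025 + 49000000 = 49632025 ✓

(795, 7000, 7045)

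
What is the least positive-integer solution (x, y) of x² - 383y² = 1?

We seek the smallest positive integers (x, y) with x² - 383y² = 1, i.e., x² = 383y² + 1.
Try successive y values:
y = 1: x² = 383·1² + 1 = 384, not a perfect square
y = 2: x² = 383·2² + 1 = 1533, not a perfect square
y = 3: x² = 383·3² + 1 = 3448, not a perfect square
... continuing the search (or via continued fractions) ...
y = 959: x² = 383·959² + 1 = 352237824, x = 18768 ✓

Verify: 18768² - 383·959² = 352237824 - 352237823 = 1 ✓

x = 18768, y = 959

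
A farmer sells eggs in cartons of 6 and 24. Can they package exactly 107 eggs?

We need non-negative a, b with 6a + 24b = 107.
gcd(6, 24) = 6, and 6 does not divide 107.
No integer solutions exist.

No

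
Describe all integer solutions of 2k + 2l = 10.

Step 1: Compute gcd(2, 2) = 2.
Since 2 divides 10, solutions exist.

Step 2: Find a particular solution using extended Euclidean algorithm.
We get k₀ = 0, l₀ = 5.
Check: 2*0 + 2*5 = 10 = 10 ✓

Step 3: Write the general solution.
k = 0 + (2/2)t = 0 + 1t
l = 5 - (2/2)t = 5 - 1t
for any integer t.

k = 0 + 1t, l = 5 - 1t for integer t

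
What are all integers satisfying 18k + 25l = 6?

Step 1: Compute gcd(18, 25) = 1.
Since 1 divides 6, solutions exist.

Step 2: Find a particular solution using extended Euclidean algorithm.
We get k₀ = 42, l₀ = -30.
Check: 18*42 + 25*-30 = 6 = 6 ✓

Step 3: Write the general solution.
k = 42 + (25/1)t = 42 + 25t
l = -30 - (18/1)t = -30 - 18t
for any integer t.

k = 42 + 25t, l = -30 - 18t for integer t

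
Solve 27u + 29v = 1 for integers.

Step 1: Check solvability.
gcd(27, 29) = 1
Since 1 divides 1, solutions exist.

Step 2: Apply extended Euclidean algorithm to find gcd.
We find integers such that 27*x0 + 29*y0 = 1

Step 3: Scale the particular solution.
Multiply by 1/1 = 1:
u = 14, v = -13

Step 4: Verify.
27*(14) + 29*(-13) = 1 = 1 ✓

u = 14, v = -13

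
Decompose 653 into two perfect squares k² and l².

We need to find integers k, l > 0 such that k² + l² = 653.
Trying k = 13: l² = 653 - 13² = 653 - 169 = 484
l = 22
Check: 13² + 22² = 169 + 484 = 653 ✓

653 = 13² + 22²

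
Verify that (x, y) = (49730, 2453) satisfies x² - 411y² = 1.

Compute x² = 49730² = 2473072900
Compute 411y² = 411·2453² = 411·6017209 = 2473072899
x² - 411y² = 2473072900 - 2473072899 = 1
Since this equals 1, (49730, 2453) is a solution.

Yes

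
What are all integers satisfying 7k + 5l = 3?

Step 1: Compute gcd(7, 5) = 1.
Since 1 divides 3, solutions exist.

Step 2: Find a particular solution using extended Euclidean algorithm.
We get k₀ = -6, l₀ = 9.
Check: 7*-6 + 5*9 = 3 = 3 ✓

Step 3: Write the general solution.
k = -6 + (5/1)t = -6 + 5t
l = 9 - (7/1)t = 9 - 7t
for any integer t.

k = -6 + 5t, l = 9 - 7t for integer t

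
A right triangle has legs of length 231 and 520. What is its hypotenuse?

c² = a² + b² = 231² + 520² = 53361 + 270400 = 323761
c = 569

569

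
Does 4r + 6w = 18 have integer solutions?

Step 1: Compute gcd(4, 6).
gcd(4, 6) = 2

Step 2: Check divisibility.
Does 2 divide 18? 18 = 2 x 9, so yes.

By the theorem on linear Diophantine equations, 4r + 6w = 18 has integer solutions if and only if gcd(4, 6) divides 18. Since 2 | 18, solutions exist.

Yes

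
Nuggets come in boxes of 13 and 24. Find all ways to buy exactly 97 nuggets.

We need non-negative integers (x, y) with 13x + 24y = 97.
For each x in 0..7, check if 97 - 13x is a non-negative multiple of 24.
No x yields an integer y ≥ 0.

No solution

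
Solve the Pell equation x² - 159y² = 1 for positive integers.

We seek the smallest positive integers (x, y) with x² - 159y² = 1, i.e., x² = 159y² + 1.
Try successive y values:
y = 1: x² = 159·1² + 1 = 160, not a perfect square
y = 2: x² = 159·2² + 1 = 637, not a perfect square
y = 3: x² = 159·3² + 1 = 1432, not a perfect square
... continuing the search (or via continued fractions) ...
y = 105: x² = 159·105² + 1 = 1752976, x = 1324 ✓

Verify: 1324² - 159·105² = 1752976 - 1752975 = 1 ✓

x = 1324, y = 105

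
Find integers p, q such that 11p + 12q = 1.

Step 1: Check solvability.
gcd(11, 12) = 1
Since 1 divides 1, solutions exist.

Step 2: Apply extended Euclidean algorithm to find gcd.
We find integers such that 11*x0 + 12*y0 = 1

Step 3: Scale the particular solution.
Multiply by 1/1 = 1:
p = -1, q = 1

Step 4: Verify.
11*(-1) + 12*(1) = 1 = 1 ✓

p = -1, q = 1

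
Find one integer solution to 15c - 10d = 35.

Step 1: Check solvability.
gcd(15, 10) = 5
Since 5 divides 35, solutions exist.

Step 2: Apply extended Euclidean algorithm to find gcd.
We find integers such that 15*x0 + 10*y0 = 5

Step 3: Scale the particular solution.
Multiply by 35/5 = 7:
c = 7, d = 7

Step 4: Verify.
15*(7) - 10*(7) = 35 = 35 ✓

c = 7, d = 7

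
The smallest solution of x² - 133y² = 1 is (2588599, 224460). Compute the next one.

Solutions to x² - Dy² = 1 are generated by powers of (x₀ + y₀√D).
The next solution satisfies x₁ + y₁√133 = (x₀ + y₀√133)², giving:
x₁ = x₀² + 133y₀² = 2588599² + 133·224460² = 6700844782801 + 6700844782800 = 13401689565601
y₁ = 2x₀y₀ = 2·2588599·224460 = 1162073863080

Verify: 13401689565601² - 133·1162073863080² = 179605283212738720082491201 - 179605283212738720082491200 = 1 ✓

x = 13401689565601, y = 1162073863080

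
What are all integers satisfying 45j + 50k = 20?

Step 1: Compute gcd(45, 50) = 5.
Since 5 divides 20, solutions exist.

Step 2: Find a particular solution using extended Euclidean algorithm.
We get j₀ = -4, k₀ = 4.
Check: 45*-4 + 50*4 = 20 = 20 ✓

Step 3: Write the general solution.
j = -4 + (50/5)t = -4 + 10t
k = 4 - (45/5)t = 4 - 9t
for any integer t.

j = -4 + 10t, k = 4 - 9t for integer t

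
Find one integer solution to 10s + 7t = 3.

Step 1: Check solvability.
gcd(10, 7) = 1
Since 1 divides 3, solutions exist.

Step 2: Apply extended Euclidean algorithm to find gcd.
We find integers such that 10*x0 + 7*y0 = 1

Step 3: Scale the particular solution.
Multiply by 3/1 = 3:
s = -6, t = 9

Step 4: Verify.
10*(-6) + 7*(9) = 3 = 3 ✓

s = -6, t = 9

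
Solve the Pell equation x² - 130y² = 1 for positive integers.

We seek the smallest positive integers (x, y) with x² - 130y² = 1, i.e., x² = 130y² + 1.
Try successive y values:
y = 1: x² = 130·1² + 1 = 131, not a perfect square
y = 2: x² = 130·2² + 1 = 521, not a perfect square
y = 3: x² = 130·3² + 1 = 1171, not a perfect square
... continuing the search (or via continued fractions) ...
y = 570: x² = 130·570² + 1 = 42237001, x = 6499 ✓

Verify: 6499² - 130·570² = 42237001 - 42237000 = 1 ✓

x = 6499, y = 570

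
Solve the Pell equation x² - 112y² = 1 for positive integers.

We seek the smallest positive integers (x, y) with x² - 112y² = 1, i.e., x² = 112y² + 1.
Try successive y values:
y = 1: x² = 112·1² + 1 = 113, not a perfect square
y = 2: x² = 112·2² + 1 = 449, not a perfect square
y = 3: x² = 112·3² + 1 = 1009, not a perfect square
... continuing the search (or via continued fractions) ...
y = 12: x² = 112·12² + 1 = 16129, x = 127 ✓

Verify: 127² - 112·12² = 16129 - 16128 = 1 ✓

x = 127, y = 12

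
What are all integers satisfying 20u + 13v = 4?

Step 1: Compute gcd(20, 13) = 1.
Since 1 divides 4, solutions exist.

Step 2: Find a particular solution using extended Euclidean algorithm.
We get u₀ = 8, v₀ = -12.
Check: 20*8 + 13*-12 = 4 = 4 ✓

Step 3: Write the general solution.
u = 8 + (13/1)t = 8 + 13t
v = -12 - (20/1)t = -12 - 20t
for any integer t.

u = 8 + 13t, v = -12 - 20t for integer t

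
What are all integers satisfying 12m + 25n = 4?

Step 1: Compute gcd(12, 25) = 1.
Since 1 divides 4, solutions exist.

Step 2: Find a particular solution using extended Euclidean algorithm.
We get m₀ = -8, n₀ = 4.
Check: 12*-8 + 25*4 = 4 = 4 ✓

Step 3: Write the general solution.
m = -8 + (25/1)t = -8 + 25t
n = 4 - (12/1)t = 4 - 12t
for any integer t.

m = -8 + 25t, n = 4 - 12t for integer t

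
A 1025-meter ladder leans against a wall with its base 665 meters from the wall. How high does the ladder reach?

The ladder, wall, and ground form a right triangle with hypotenuse 1025 and one leg 665.
By the Pythagorean theorem: h² = 1025² - 665² = 1050625 - 442225 = 608400
h = √608400 = 780 meters

780 meters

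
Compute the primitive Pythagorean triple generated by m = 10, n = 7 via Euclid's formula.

a = m² - n² = 10² - 7² = 100 - 49 = 51
b = 2mn = 2·10·7 = 140
c = m² + n² = 100 + 49 = 149
Verify: 51² + 140² = 2601 + 19600 = 22201 = 149² ✓

(51, 140, 149)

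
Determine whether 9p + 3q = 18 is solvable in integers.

Step 1: Compute gcd(9, 3).
gcd(9, 3) = 3

Step 2: Check divisibility.
Does 3 divide 18? 18 = 3 x 6, so yes.

By the theorem on linear Diophantine equations, 9p + 3q = 18 has integer solutions if and only if gcd(9, 3) divides 18. Since 3 | 18, solutions exist.

Yes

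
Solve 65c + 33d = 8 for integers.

Step 1: Check solvability.
gcd(65, 33) = 1
Since 1 divides 8, solutions exist.

Step 2: Apply extended Euclidean algorithm to find gcd.
We find integers such that 65*x0 + 33*y0 = 1

Step 3: Scale the particular solution.
Multiply by 8/1 = 8:
c = -8, d = 16

Step 4: Verify.
65*(-8) + 33*(16) = 8 = 8 ✓

c = -8, d = 16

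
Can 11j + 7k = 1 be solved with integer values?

Step 1: Compute gcd(11, 7).
gcd(11, 7) = 1

Step 2: Check divisibility.
Does 1 divide 1? 1 = 1 x 1, so yes.

By the theorem on linear Diophantine equations, 11j + 7k = 1 has integer solutions if and only if gcd(11, 7) divides 1. Since 1 | 1, solutions exist.

Yes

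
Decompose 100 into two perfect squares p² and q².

We need to find integers p, q > 0 such that p² + q² = 100.
Trying p = 6: q² = 100 - 6² = 100 - 36 = 64
q = 8
Check: 6² + 8² = 36 + 64 = 100 ✓

100 = 6² + 8²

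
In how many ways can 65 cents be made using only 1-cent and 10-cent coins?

We need non-negative integers (x, y) with 1x + 10y = 65.
For each x from 0 to 65, check if (65 - 1x) is a non-negative multiple of 10.
Solutions (x, y): (5,6), (15,5), (25,4), (35,3), ...
Count: 7

7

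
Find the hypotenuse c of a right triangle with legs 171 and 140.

c² = a² + b² = 171² + 140² = 29241 + 19600 = 48841
c = 221

221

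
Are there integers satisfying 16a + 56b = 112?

Step 1: Compute gcd(16, 56).
gcd(16, 56) = 8

Step 2: Check divisibility.
Does 8 divide 112? 112 = 8 x 14, so yes.

By the theorem on linear Diophantine equations, 16a + 56b = 112 has integer solutions if and only if gcd(16, 56) divides 112. Since 8 | 112, solutions exist.

Yes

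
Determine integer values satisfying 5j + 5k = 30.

Step 1: Check solvability.
gcd(5, 5) = 5
Since 5 divides 30, solutions exist.

Step 2: Apply extended Euclidean algorithm to find gcd.
We find integers such that 5*x0 + 5*y0 = 5

Step 3: Scale the particular solution.
Multiply by 30/5 = 6:
j = 0, k = 6

Step 4: Verify.
5*(0) + 5*(6) = 30 = 30 ✓

j = 0, k = 6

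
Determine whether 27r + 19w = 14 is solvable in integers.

Step 1: Compute gcd(27, 19).
gcd(27, 19) = 1

Step 2: Check divisibility.
Does 1 divide 14? 14 = 1 x 14, so yes.

By the theorem on linear Diophantine equations, 27r + 19w = 14 has integer solutions if and only if gcd(27, 19) divides 14. Since 1 | 14, solutions exist.

Yes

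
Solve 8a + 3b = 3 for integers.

Step 1: Check solvability.
gcd(8, 3) = 1
Since 1 divides 3, solutions exist.

Step 2: Apply extended Euclidean algorithm to find gcd.
We find integers such that 8*x0 + 3*y0 = 1

Step 3: Scale the particular solution.
Multiply by 3/1 = 3:
a = -3, b = 9

Step 4: Verify.
8*(-3) + 3*(9) = 3 = 3 ✓

a = -3, b = 9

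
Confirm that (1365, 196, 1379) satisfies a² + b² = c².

Compute a² + b² = 1365² + 196² = 1863225 + 38416 = 1901641
Compute c² = 1379² = 1901641
Since 1901641 = 1901641, confirmed.

Yes, it is a Pythagorean triple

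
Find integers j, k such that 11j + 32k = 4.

Step 1: Check solvability.
gcd(11, 32) = 1
Since 1 divides 4, solutions exist.

Step 2: Apply extended Euclidean algorithm to find gcd.
We find integers such that 11*x0 + 32*y0 = 1

Step 3: Scale the particular solution.
Multiply by 4/1 = 4:
j = 12, k = -4

Step 4: Verify.
11*(12) + 32*(-4) = 4 = 4 ✓

j = 12, k = -4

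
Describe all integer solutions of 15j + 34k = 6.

Step 1: Compute gcd(15, 34) = 1.
Since 1 divides 6, solutions exist.

Step 2: Find a particular solution using extended Euclidean algorithm.
We get j₀ = -54, k₀ = 24.
Check: 15*-54 + 34*24 = 6 = 6 ✓

Step 3: Write the general solution.
j = -54 + (34/1)t = -54 + 34t
k = 24 - (15/1)t = 24 - 15t
for any integer t.

j = -54 + 34t, k = 24 - 15t for integer t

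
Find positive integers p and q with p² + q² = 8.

We need to find integers p, q > 0 such that p² + q² = 8.
Trying p = 2: q² = 8 - 2² = 8 - 4 = 4
q = 2
Check: 2² + 2² = 4 + 4 = 8 ✓

8 = 2² + 2²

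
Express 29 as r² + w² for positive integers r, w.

We need to find integers r, w > 0 such that r² + w² = 29.
Trying r = 2: w² = 29 - 2² = 29 - 4 = 25
w = 5
Check: 2² + 5² = 4 + 25 = 29 ✓

29 = 2² + 5²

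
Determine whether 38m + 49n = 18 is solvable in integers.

Step 1: Compute gcd(38, 49).
gcd(38, 49) = 1

Step 2: Check divisibility.
Does 1 divide 18? 18 = 1 x 18, so yes.

By the theorem on linear Diophantine equations, 38m + 49n = 18 has integer solutions if and only if gcd(38, 49) divides 18. Since 1 | 18, solutions exist.

Yes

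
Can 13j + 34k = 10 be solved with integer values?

Step 1: Compute gcd(13, 34).
gcd(13, 34) = 1

Step 2: Check divisibility.
Does 1 divide 10? 10 = 1 x 10, so yes.

By the theorem on linear Diophantine equations, 13j + 34k = 10 has integer solutions if and only if gcd(13, 34) divides 10. Since 1 | 10, solutions exist.

Yes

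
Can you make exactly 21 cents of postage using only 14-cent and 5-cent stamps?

We need non-negative x, y with 14x + 5y = 21.
gcd(14, 5) = 1 divides 21, so integer solutions exist, but checking x = 0..1 shows none with y ≥ 0.
So 21 cannot be made with non-negative stamp counts.

No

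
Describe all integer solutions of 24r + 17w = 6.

Step 1: Compute gcd(24, 17) = 1.
Since 1 divides 6, solutions exist.

Step 2: Find a particular solution using extended Euclidean algorithm.
We get r₀ = 30, w₀ = -42.
Check: 24*30 + 17*-42 = 6 = 6 ✓

Step 3: Write the general solution.
r = 30 + (17/1)t = 30 + 17t
w = -42 - (24/1)t = -42 - 24t
for any integer t.

r = 30 + 17t, w = -42 - 24t for integer t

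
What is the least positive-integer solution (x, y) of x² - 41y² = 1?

We seek the smallest positive integers (x, y) with x² - 41y² = 1, i.e., x² = 41y² + 1.
Try successive y values:
y = 1: x² = 41·1² + 1 = 42, not a perfect square
y = 2: x² = 41·2² + 1 = 165, not a perfect square
y = 3: x² = 41·3² + 1 = 370, not a perfect square
... continuing the search (or via continued fractions) ...
y = 320: x² = 41·320² + 1 = 4198401, x = 2049 ✓

Verify: 2049² - 41·320² = 4198401 - 4198400 = 1 ✓

x = 2049, y = 320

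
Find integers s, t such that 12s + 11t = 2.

Step 1: Check solvability.
gcd(12, 11) = 1
Since 1 divides 2, solutions exist.

Step 2: Apply extended Euclidean algorithm to find gcd.
We find integers such that 12*x0 + 11*y0 = 1

Step 3: Scale the particular solution.
Multiply by 2/1 = 2:
s = 2, t = -2

Step 4: Verify.
12*(2) + 11*(-2) = 2 = 2 ✓

s = 2, t = -2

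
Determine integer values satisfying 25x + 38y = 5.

Step 1: Check solvability.
gcd(25, 38) = 1
Since 1 divides 5, solutions exist.

Step 2: Apply extended Euclidean algorithm to find gcd.
We find integers such that 25*x0 + 38*y0 = 1

Step 3: Scale the particular solution.
Multiply by 5/1 = 5:
x = -15, y = 10

Step 4: Verify.
25*(-15) + 38*(10) = 5 = 5 ✓

x = -15, y = 10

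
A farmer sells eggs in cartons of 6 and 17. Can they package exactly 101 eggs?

We need non-negative a, b with 6a + 17b = 101.
gcd(6, 17) = 1 divides 101.
Try a = 14: 17b = 101 - 84 = 17, so b = 1.
One way: 14 cartons of 6 and 1 cartons of 17.

Yes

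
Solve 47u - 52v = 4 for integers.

Step 1: Check solvability.
gcd(47, 52) = 1
Since 1 divides 4, solutions exist.

Step 2: Apply extended Euclidean algorithm to find gcd.
We find integers such that 47*x0 + 52*y0 = 1

Step 3: Scale the particular solution.
Multiply by 4/1 = 4:
u = -84, v = -76

Step 4: Verify.
47*(-84) - 52*(-76) = 4 = 4 ✓

u = -84, v = -76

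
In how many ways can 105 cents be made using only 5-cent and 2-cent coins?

We need non-negative integers (x, y) with 5x + 2y = 105.
For each x from 0 to 21, check if (105 - 5x) is a non-negative multiple of 2.
Solutions (x, y): (1,50), (3,45), (5,40), (7,35), ...
Count: 11

11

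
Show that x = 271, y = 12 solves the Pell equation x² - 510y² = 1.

Compute x² = 271² = 73441
Compute 510y² = 510·12² = 510·144 = 73440
x² - 510y² = 73441 - 73440 = 1
Since this equals 1, (271, 12) is a solution.

Yes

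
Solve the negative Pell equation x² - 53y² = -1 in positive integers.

We need x² = 53y² - 1. Try successive y:
y = 1: x² = 53·1² - 1 = 52, not a perfect square
y = 2: x² = 53·2² - 1 = 211, not a perfect square
y = 3: x² = 53·3² - 1 = 476, not a perfect square
...
y = 25: x² = 53·25² - 1 = 33124 = 182² ✓
Check: 182² - 53·25² = 33124 - 33125 = -1 ✓

x = 182, y = 25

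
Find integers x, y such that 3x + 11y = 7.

Step 1: Check solvability.
gcd(3, 11) = 1
Since 1 divides 7, solutions exist.

Step 2: Apply extended Euclidean algorithm to find gcd.
We find integers such that 3*x0 + 11*y0 = 1

Step 3: Scale the particular solution.
Multiply by 7/1 = 7:
x = 28, y = -7

Step 4: Verify.
3*(28) + 11*(-7) = 7 = 7 ✓

x = 28, y = -7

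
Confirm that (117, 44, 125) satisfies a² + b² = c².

Compute a² + b² = 117² + 44² = 13689 + 1936 = 15625
Compute c² = 125² = 15625
Since 15625 = 15625, confirmed.

Yes, it is a Pythagorean triple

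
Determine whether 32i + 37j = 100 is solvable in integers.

Step 1: Compute gcd(32, 37).
gcd(32, 37) = 1

Step 2: Check divisibility.
Does 1 divide 100? 100 = 1 x 100, so yes.

By the theorem on linear Diophantine equations, 32i + 37j = 100 has integer solutions if and only if gcd(32, 37) divides 100. Since 1 | 100, solutions exist.

Yes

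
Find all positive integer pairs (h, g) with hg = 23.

The positive divisors of 23 are: 1, 23.
Each divisor d gives the pair (d, 23/d):
(1, 23), (23, 1)

(1, 23), (23, 1)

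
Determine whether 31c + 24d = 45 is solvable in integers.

Step 1: Compute gcd(31, 24).
gcd(31, 24) = 1

Step 2: Check divisibility.
Does 1 divide 45? 45 = 1 x 45, so yes.

By the theorem on linear Diophantine equations, 31c + 24d = 45 has integer solutions if and only if gcd(31, 24) divides 45. Since 1 | 45, solutions exist.

Yes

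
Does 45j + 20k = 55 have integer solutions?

Step 1: Compute gcd(45, 20).
gcd(45, 20) = 5

Step 2: Check divisibility.
Does 5 divide 55? 55 = 5 x 11, so yes.

By the theorem on linear Diophantine equations, 45j + 20k = 55 has integer solutions if and only if gcd(45, 20) divides 55. Since 5 | 55, solutions exist.

Yes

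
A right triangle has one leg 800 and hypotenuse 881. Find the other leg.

a² = c² - b² = 776161 - 640000 = 136161
a = 369

369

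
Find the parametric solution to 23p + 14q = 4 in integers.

Step 1: Compute gcd(23, 14) = 1.
Since 1 divides 4, solutions exist.

Step 2: Find a particular solution using extended Euclidean algorithm.
We get p₀ = -12, q₀ = 20.
Check: 23*-12 + 14*20 = 4 = 4 ✓

Step 3: Write the general solution.
p = -12 + (14/1)t = -12 + 14t
q = 20 - (23/1)t = 20 - 23t
for any integer t.

p = -12 + 14t, q = 20 - 23t for integer t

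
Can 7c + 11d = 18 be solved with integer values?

Step 1: Compute gcd(7, 11).
gcd(7, 11) = 1

Step 2: Check divisibility.
Does 1 divide 18? 18 = 1 x 18, so yes.

By the theorem on linear Diophantine equations, 7c + 11d = 18 has integer solutions if and only if gcd(7, 11) divides 18. Since 1 | 18, solutions exist.

Yes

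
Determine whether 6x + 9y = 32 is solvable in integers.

Step 1: Compute gcd(6, 9).
gcd(6, 9) = 3

Step 2: Check divisibility.
Does 3 divide 32? 32 = 3 x 10 + 2, so no.

By the theorem on linear Diophantine equations, 6x + 9y = 32 has integer solutions if and only if gcd(6, 9) divides 32. Since 3 does not divide 32, no solutions exist.

No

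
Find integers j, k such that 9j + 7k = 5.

Step 1: Check solvability.
gcd(9, 7) = 1
Since 1 divides 5, solutions exist.

Step 2: Apply extended Euclidean algorithm to find gcd.
We find integers such that 9*x0 + 7*y0 = 1

Step 3: Scale the particular solution.
Multiply by 5/1 = 5:
j = -15, k = 20

Step 4: Verify.
9*(-15) + 7*(20) = 5 = 5 ✓

j = -15, k = 20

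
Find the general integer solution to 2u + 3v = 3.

Step 1: Compute gcd(2, 3) = 1.
Since 1 divides 3, solutions exist.

Step 2: Find a particular solution using extended Euclidean algorithm.
We get u₀ = -3, v₀ = 3.
Check: 2*-3 + 3*3 = 3 = 3 ✓

Step 3: Write the general solution.
u = -3 + (3/1)t = -3 + 3t
v = 3 - (2/1)t = 3 - 2t
for any integer t.

u = -3 + 3t, v = 3 - 2t for integer t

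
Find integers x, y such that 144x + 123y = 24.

Step 1: Check solvability.
gcd(144, 123) = 3
Since 3 divides 24, solutions exist.

Step 2: Apply extended Euclidean algorithm to find gcd.
We find integers such that 144*x0 + 123*y0 = 3

Step 3: Scale the particular solution.
Multiply by 24/3 = 8:
x = 48, y = -56

Step 4: Verify.
144*(48) + 123*(-56) = 24 = 24 ✓

x = 48, y = -56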